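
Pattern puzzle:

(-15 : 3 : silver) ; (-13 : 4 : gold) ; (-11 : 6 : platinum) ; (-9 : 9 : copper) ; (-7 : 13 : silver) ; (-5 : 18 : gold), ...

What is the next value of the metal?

platinum

Metal: repeats silver → gold → platinum → copper, so silver, gold, platinum, copper, silver, gold → platinum.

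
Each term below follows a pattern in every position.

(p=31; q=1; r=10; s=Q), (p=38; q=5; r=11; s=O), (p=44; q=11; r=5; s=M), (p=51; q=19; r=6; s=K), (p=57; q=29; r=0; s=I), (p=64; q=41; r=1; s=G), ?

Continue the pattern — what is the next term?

P: 31, 38, 44, 51, 57, 64 → 70 (alternating steps +7, +6, +7, +6, …).
Q: 1, 5, 11, 19, 29, 41 → 55 (differences are 4, 6, 8, … (increasing by 2 each time)).
R — alternating steps +1, −6, +1, −6, …: 10, 11, 5, 6, 0, 1 → -5.
S — letters move back 2 places in the alphabet: Q, O, M, K, I, G → E.
Combining the parts gives (p=70; q=55; r=-5; s=E).

(p=70; q=55; r=-5; s=E)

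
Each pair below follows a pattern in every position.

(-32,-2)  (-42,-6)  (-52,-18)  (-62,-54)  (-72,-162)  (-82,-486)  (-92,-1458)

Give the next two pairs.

First slot — −10 each step: -32, -42, -52, -62, -72, -82, -92 → -102 → -112.
Second slot goes -2, -6, -18, -54, -162, -486, -1458 → -4374 → -13122 (×3 each step).
So the next two pairs are (-102,-4374) and (-112,-13122).

(-102,-4374), (-112,-13122)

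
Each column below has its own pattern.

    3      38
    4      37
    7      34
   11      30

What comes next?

18  23

First component: 3, 4, 7, 11 → 18 (each term is the sum of the two before it).
Second component: together with the first component always sums to 41, so 38, 37, 34, 30 → 23.
So the next line is 18  23.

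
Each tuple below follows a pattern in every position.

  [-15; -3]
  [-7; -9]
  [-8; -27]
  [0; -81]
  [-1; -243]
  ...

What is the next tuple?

First part: alternating steps +8, −1, +8, −1, …; -15, -7, -8, 0, -1 → 7.
For the second part, ×3 each step: -3, -9, -27, -81, -243 → -729.
Putting it together: [7; -729].

[7; -729]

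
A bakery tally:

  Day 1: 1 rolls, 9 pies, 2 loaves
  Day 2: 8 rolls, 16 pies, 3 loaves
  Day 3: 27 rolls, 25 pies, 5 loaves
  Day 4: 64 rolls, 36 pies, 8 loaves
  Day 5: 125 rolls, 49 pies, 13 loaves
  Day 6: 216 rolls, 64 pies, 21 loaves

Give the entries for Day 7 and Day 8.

343 rolls, 81 pies, 34 loaves; 512 rolls, 100 pies, 55 loaves

Rolls goes 1, 8, 27, 64, 125, 216 → 343 → 512 (perfect cubes: 1³, 2³, 3³, …).
Pies — perfect squares: 3², 4², 5², …: 9, 16, 25, 36, 49, 64 → 81 → 100.
Loaves — each term is the sum of the two before it: 2, 3, 5, 8, 13, 21 → 34 → 55.
So the next two lines are 343 rolls, 81 pies, 34 loaves and 512 rolls, 100 pies, 55 loaves.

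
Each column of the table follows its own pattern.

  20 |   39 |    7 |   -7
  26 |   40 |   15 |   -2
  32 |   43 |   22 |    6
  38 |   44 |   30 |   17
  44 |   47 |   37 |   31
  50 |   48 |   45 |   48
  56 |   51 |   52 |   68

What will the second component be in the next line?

Second component goes 39, 40, 43, 44, 47, 48, 51 → 52 (alternating steps +1, +3, +1, +3, …).

52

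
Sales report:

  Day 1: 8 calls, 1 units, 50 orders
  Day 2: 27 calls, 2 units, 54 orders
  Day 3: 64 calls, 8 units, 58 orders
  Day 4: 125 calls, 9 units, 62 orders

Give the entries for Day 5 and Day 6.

216 calls, 15 units, 66 orders; 343 calls, 16 units, 70 orders

Calls: perfect cubes: 2³, 3³, 4³, …, so 8, 27, 64, 125 → 216 → 343.
Units: alternating steps +1, +6, +1, +6, …, so 1, 2, 8, 9 → 15 → 16.
Orders — +4 each step: 50, 54, 58, 62 → 66 → 70.
Putting the parts together: 216 calls, 15 units, 66 orders and then 343 calls, 16 units, 70 orders.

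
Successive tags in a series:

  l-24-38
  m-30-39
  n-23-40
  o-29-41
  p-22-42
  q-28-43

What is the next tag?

Letter: l, m, n, o, p, q → r (letters move forward 1 place in the alphabet).
Second component — alternating steps +6, −7, +6, −7, …: 24, 30, 23, 29, 22, 28 → 21.
For the third component, +1 each step: 38, 39, 40, 41, 42, 43 → 44.
Putting it together: r-21-44.

r-21-44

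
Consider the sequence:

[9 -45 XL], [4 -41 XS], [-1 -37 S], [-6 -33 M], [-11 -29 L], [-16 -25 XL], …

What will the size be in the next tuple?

First coordinate — −5 each step: 9, 4, -1, -6, -11, -16 → -21.
For the second coordinate, +4 each step: -45, -41, -37, -33, -29, -25 → -21.
Size — repeats XL → XS → S → M → L: XL, XS, S, M, L, XL → XS.

XS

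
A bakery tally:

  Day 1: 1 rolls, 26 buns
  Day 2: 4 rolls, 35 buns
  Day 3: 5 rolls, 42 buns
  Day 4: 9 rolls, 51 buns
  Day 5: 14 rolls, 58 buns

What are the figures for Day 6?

Rolls: each term is the sum of the two before it; 1, 4, 5, 9, 14 → 23.
Buns goes 26, 35, 42, 51, 58 → 67 (alternating steps +9, +7, +9, +7, …).
Combining the parts gives 23 rolls, 67 buns.

23 rolls, 67 buns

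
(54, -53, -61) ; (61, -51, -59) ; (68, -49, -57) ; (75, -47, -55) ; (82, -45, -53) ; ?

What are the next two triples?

(89, -43, -51), (96, -41, -49)

First part — +7 each step: 54, 61, 68, 75, 82 → 89 → 96.
Second part: +2 each step; -53, -51, -49, -47, -45 → -43 → -41.
Third part: always 8 less than the second part; -61, -59, -57, -55, -53 → -51 → -49.
Putting the parts together: (89, -43, -51) and then (96, -41, -49).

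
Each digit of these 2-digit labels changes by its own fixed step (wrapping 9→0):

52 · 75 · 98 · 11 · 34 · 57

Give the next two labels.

First digit: +2 each step, mod 10, so 5, 7, 9, 1, 3, 5 → 7 → 9.
For the second digit, +3 each step, mod 10: 2, 5, 8, 1, 4, 7 → 0 → 3.
Putting the parts together: 70 and then 93.

70, 93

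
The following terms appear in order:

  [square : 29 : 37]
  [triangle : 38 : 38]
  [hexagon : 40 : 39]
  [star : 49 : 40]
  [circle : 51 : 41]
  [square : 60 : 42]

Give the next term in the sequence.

Shape: repeats square → triangle → hexagon → star → circle, so square, triangle, hexagon, star, circle, square → triangle.
Second part: alternating steps +9, +2, +9, +2, …; 29, 38, 40, 49, 51, 60 → 62.
For the third part, +1 each step: 37, 38, 39, 40, 41, 42 → 43.
Putting it together: [triangle : 62 : 43].

[triangle : 62 : 43]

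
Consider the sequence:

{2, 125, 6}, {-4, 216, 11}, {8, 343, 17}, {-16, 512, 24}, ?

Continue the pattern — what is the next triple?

{32, 729, 32}

First part: ×(-2) each step; 2, -4, 8, -16 → 32.
Second part — perfect cubes: 5³, 6³, 7³, …: 125, 216, 343, 512 → 729.
Third part goes 6, 11, 17, 24 → 32 (differences are 5, 6, 7, … (increasing by 1 each time)).
Putting it together: {32, 729, 32}.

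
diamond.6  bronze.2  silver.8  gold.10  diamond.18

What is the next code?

Rank: diamond, bronze, silver, gold, diamond → bronze (repeats diamond → bronze → silver → gold).
For the second component, each term is the sum of the two before it: 6, 2, 8, 10, 18 → 28.
So the next code is bronze.28.

bronze.28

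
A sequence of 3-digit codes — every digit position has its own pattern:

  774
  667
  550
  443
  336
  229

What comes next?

112

First digit: −1 each step, mod 10; 7, 6, 5, 4, 3, 2 → 1.
Second digit goes 7, 6, 5, 4, 3, 2 → 1 (−1 each step, mod 10).
Third digit: 4, 7, 0, 3, 6, 9 → 2 (+3 each step, mod 10).
Combining the parts gives 112.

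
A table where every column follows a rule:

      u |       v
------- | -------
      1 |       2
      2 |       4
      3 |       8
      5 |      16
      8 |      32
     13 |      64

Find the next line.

Column u: each term is the sum of the two before it; 1, 2, 3, 5, 8, 13 → 21.
Column v: 2, 4, 8, 16, 32, 64 → 128 (×2 each step).
Putting it together: 21  128.

21  128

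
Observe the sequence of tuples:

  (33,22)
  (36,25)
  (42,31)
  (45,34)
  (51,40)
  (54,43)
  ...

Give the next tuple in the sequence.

(60,49)

First component: 33, 36, 42, 45, 51, 54 → 60 (alternating steps +3, +6, +3, +6, …).
Second component: 22, 25, 31, 34, 40, 43 → 49 (always 11 less than the first component).
Combining the parts gives (60,49).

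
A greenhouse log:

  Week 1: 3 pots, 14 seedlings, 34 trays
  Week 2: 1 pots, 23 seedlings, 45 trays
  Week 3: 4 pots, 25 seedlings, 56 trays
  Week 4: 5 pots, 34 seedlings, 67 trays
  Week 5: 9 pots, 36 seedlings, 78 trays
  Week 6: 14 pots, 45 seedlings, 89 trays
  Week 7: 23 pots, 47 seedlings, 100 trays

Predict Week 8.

37 pots, 56 seedlings, 111 trays

Pots: each term is the sum of the two before it; 3, 1, 4, 5, 9, 14, 23 → 37.
For the seedlings, alternating steps +9, +2, +9, +2, …: 14, 23, 25, 34, 36, 45, 47 → 56.
For the trays, +11 each step: 34, 45, 56, 67, 78, 89, 100 → 111.
So the next row is 37 pots, 56 seedlings, 111 trays.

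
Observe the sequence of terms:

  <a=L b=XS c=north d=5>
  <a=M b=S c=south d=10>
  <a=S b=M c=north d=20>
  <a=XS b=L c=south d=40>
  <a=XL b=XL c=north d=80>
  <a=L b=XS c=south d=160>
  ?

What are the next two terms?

<a=M b=S c=north d=320>, <a=S b=M c=south d=640>

A: repeats L → M → S → XS → XL; L, M, S, XS, XL, L → M → S.
B: XS, S, M, L, XL, XS → S → M (repeats XS → S → M → L → XL).
C — alternates north ↔ south: north, south, north, south, north, south → north → south.
D — ×2 each step: 5, 10, 20, 40, 80, 160 → 320 → 640.
Putting the parts together: <a=M b=S c=north d=320> and then <a=S b=M c=south d=640>.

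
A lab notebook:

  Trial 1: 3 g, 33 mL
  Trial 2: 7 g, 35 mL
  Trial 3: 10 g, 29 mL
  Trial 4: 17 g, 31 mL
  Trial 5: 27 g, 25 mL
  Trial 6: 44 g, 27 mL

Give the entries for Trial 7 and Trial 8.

71 g, 21 mL; 115 g, 23 mL

G goes 3, 7, 10, 17, 27, 44 → 71 → 115 (each term is the sum of the two before it).
ML goes 33, 35, 29, 31, 25, 27 → 21 → 23 (alternating steps +2, −6, +2, −6, …).
Putting the parts together: 71 g, 21 mL and then 115 g, 23 mL.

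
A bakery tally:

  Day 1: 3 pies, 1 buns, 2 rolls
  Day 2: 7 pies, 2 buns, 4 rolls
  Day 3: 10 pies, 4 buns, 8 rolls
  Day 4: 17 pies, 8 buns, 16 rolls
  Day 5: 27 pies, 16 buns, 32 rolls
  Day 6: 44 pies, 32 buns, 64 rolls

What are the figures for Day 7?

Pies goes 3, 7, 10, 17, 27, 44 → 71 (each term is the sum of the two before it).
Buns: ×2 each step, so 1, 2, 4, 8, 16, 32 → 64.
For the rolls, ×2 each step: 2, 4, 8, 16, 32, 64 → 128.
So the next record is 71 pies, 64 buns, 128 rolls.

71 pies, 64 buns, 128 rolls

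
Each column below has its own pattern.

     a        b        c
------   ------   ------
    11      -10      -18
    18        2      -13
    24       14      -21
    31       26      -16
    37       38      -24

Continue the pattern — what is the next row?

44  50  -19

Column a — alternating steps +7, +6, +7, +6, …: 11, 18, 24, 31, 37 → 44.
Column b goes -10, 2, 14, 26, 38 → 50 (+12 each step).
Column c: -18, -13, -21, -16, -24 → -19 (alternating steps +5, −8, +5, −8, …).
Combining the parts gives 44  50  -19.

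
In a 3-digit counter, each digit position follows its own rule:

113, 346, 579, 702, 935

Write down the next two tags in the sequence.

168, 391

First digit: +2 each step, mod 10, so 1, 3, 5, 7, 9 → 1 → 3.
Second digit: +3 each step, mod 10; 1, 4, 7, 0, 3 → 6 → 9.
For the third digit, +3 each step, mod 10: 3, 6, 9, 2, 5 → 8 → 1.
Putting the parts together: 168 and then 391.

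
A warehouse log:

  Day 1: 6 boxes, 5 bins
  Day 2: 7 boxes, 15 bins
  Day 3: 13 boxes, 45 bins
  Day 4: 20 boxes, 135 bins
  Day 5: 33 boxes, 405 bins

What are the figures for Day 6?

Boxes: each term is the sum of the two before it, so 6, 7, 13, 20, 33 → 53.
For the bins, ×3 each step: 5, 15, 45, 135, 405 → 1215.
So the next row is 53 boxes, 1215 bins.

53 boxes, 1215 bins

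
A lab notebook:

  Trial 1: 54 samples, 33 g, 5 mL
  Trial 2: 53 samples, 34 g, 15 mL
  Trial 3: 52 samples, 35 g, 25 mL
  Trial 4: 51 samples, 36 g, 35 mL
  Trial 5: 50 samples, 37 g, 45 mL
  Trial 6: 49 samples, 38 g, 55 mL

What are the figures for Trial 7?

Samples: −1 each step, so 54, 53, 52, 51, 50, 49 → 48.
G: +1 each step, so 33, 34, 35, 36, 37, 38 → 39.
ML — +10 each step: 5, 15, 25, 35, 45, 55 → 65.
Combining the parts gives 48 samples, 39 g, 65 mL.

48 samples, 39 g, 65 mL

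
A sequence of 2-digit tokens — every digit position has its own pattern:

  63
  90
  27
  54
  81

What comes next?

18

First digit: 6, 9, 2, 5, 8 → 1 (+3 each step, mod 10).
Second digit — −3 each step, mod 10: 3, 0, 7, 4, 1 → 8.
So the next token is 18.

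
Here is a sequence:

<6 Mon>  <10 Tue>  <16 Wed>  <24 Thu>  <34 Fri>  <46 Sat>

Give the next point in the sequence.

<60 Sun>

First entry: 6, 10, 16, 24, 34, 46 → 60 (differences are 4, 6, 8, … (increasing by 2 each time)).
Day goes Mon, Tue, Wed, Thu, Fri, Sat → Sun (runs through the weekdays Mon→Sun).
Combining the parts gives <60 Sun>.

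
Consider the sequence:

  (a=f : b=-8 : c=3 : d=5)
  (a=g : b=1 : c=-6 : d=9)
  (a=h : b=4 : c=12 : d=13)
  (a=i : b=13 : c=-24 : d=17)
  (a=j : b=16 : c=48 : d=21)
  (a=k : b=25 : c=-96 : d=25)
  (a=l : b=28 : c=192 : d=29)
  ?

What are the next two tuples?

(a=m : b=37 : c=-384 : d=33), (a=n : b=40 : c=768 : d=37)

A: letters move forward 1 place in the alphabet; f, g, h, i, j, k, l → m → n.
B goes -8, 1, 4, 13, 16, 25, 28 → 37 → 40 (alternating steps +9, +3, +9, +3, …).
C: ×(-2) each step, so 3, -6, 12, -24, 48, -96, 192 → -384 → 768.
D goes 5, 9, 13, 17, 21, 25, 29 → 33 → 37 (+4 each step).
Putting the parts together: (a=m : b=37 : c=-384 : d=33) and then (a=n : b=40 : c=768 : d=37).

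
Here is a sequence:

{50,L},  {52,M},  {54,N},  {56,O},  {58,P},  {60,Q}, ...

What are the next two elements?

First entry: +2 each step, so 50, 52, 54, 56, 58, 60 → 62 → 64.
Letter: letters move forward 1 place in the alphabet; L, M, N, O, P, Q → R → S.
Putting the parts together: {62,R} and then {64,S}.

{62,R}, {64,S}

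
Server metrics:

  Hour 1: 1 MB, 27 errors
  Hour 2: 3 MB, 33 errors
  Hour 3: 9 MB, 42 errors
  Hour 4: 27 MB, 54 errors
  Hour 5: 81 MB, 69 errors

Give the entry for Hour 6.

MB: ×3 each step, so 1, 3, 9, 27, 81 → 243.
Errors: differences are 6, 9, 12, … (increasing by 3 each time), so 27, 33, 42, 54, 69 → 87.
Combining the parts gives 243 MB, 87 errors.

243 MB, 87 errors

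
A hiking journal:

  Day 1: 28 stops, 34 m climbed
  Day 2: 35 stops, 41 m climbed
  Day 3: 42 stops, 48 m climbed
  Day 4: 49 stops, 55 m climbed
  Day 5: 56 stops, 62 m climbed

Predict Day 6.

63 stops, 69 m climbed

Stops — +7 each step: 28, 35, 42, 49, 56 → 63.
M climbed: always 6 more than the stops, so 34, 41, 48, 55, 62 → 69.
Combining the parts gives 63 stops, 69 m climbed.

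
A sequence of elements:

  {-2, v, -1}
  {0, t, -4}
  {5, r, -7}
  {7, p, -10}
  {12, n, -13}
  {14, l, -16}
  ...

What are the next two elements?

{19, j, -19}, {21, h, -22}

First part goes -2, 0, 5, 7, 12, 14 → 19 → 21 (alternating steps +2, +5, +2, +5, …).
Letter: letters move back 2 places in the alphabet, so v, t, r, p, n, l → j → h.
For the third part, −3 each step: -1, -4, -7, -10, -13, -16 → -19 → -22.
So the next two elements are {19, j, -19} and {21, h, -22}.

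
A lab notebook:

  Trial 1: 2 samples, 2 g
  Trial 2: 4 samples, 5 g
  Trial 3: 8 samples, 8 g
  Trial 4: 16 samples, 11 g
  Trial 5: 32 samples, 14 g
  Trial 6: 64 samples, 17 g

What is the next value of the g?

G: +3 each step; 2, 5, 8, 11, 14, 17 → 20.

20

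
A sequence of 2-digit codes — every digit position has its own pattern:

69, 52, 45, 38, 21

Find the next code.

14

For the first digit, −1 each step, mod 10: 6, 5, 4, 3, 2 → 1.
Second digit goes 9, 2, 5, 8, 1 → 4 (+3 each step, mod 10).
So the next code is 14.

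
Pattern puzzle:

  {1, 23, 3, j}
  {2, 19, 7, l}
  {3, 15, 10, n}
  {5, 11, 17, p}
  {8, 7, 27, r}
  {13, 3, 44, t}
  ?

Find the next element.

{21, -1, 71, v}

For the first slot, each term is the sum of the two before it: 1, 2, 3, 5, 8, 13 → 21.
Second slot: 23, 19, 15, 11, 7, 3 → -1 (−4 each step).
Third slot: 3, 7, 10, 17, 27, 44 → 71 (each term is the sum of the two before it).
Letter — letters move forward 2 places in the alphabet: j, l, n, p, r, t → v.
Putting it together: {21, -1, 71, v}.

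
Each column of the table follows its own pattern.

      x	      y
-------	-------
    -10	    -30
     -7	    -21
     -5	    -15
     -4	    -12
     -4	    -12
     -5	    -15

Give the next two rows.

Column x: differences are 3, 2, 1, … (decreasing by 1 each time); -10, -7, -5, -4, -4, -5 → -7 → -10.
Column y — always 3 × the column x: -30, -21, -15, -12, -12, -15 → -21 → -30.
So the next two rows are -7  -21 and -10  -30.

-7  -21; -10  -30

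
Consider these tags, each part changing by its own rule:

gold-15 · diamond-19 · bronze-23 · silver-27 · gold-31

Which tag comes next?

For the rank, repeats gold → diamond → bronze → silver: gold, diamond, bronze, silver, gold → diamond.
For the second component, +4 each step: 15, 19, 23, 27, 31 → 35.
Combining the parts gives diamond-35.

diamond-35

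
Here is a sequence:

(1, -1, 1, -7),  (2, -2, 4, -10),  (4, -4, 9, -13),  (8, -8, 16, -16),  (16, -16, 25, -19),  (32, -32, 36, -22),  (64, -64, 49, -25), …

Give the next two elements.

First slot: 1, 2, 4, 8, 16, 32, 64 → 128 → 256 (×2 each step).
For the second slot, ×2 each step: -1, -2, -4, -8, -16, -32, -64 → -128 → -256.
Third slot — perfect squares: 1², 2², 3², …: 1, 4, 9, 16, 25, 36, 49 → 64 → 81.
Fourth slot goes -7, -10, -13, -16, -19, -22, -25 → -28 → -31 (−3 each step).
So the next two elements are (128, -128, 64, -28) and (256, -256, 81, -31).

(128, -128, 64, -28), (256, -256, 81, -31)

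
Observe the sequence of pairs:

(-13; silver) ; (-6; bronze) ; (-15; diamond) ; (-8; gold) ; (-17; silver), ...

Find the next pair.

(-10; bronze)

First slot — alternating steps +7, −9, +7, −9, …: -13, -6, -15, -8, -17 → -10.
Rank — repeats silver → bronze → diamond → gold: silver, bronze, diamond, gold, silver → bronze.
Putting it together: (-10; bronze).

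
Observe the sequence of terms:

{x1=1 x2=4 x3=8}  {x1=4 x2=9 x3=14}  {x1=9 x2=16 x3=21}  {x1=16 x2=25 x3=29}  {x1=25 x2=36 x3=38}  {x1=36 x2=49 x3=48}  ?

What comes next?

X1 goes 1, 4, 9, 16, 25, 36 → 49 (perfect squares: 1², 2², 3², …).
X2 — perfect squares: 2², 3², 4², …: 4, 9, 16, 25, 36, 49 → 64.
X3: differences are 6, 7, 8, … (increasing by 1 each time); 8, 14, 21, 29, 38, 48 → 59.
Putting it together: {x1=49 x2=64 x3=59}.

{x1=49 x2=64 x3=59}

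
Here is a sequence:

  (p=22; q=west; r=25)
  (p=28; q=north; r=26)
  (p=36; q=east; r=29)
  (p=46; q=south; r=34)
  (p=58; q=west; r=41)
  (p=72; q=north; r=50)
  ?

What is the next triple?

P: differences are 6, 8, 10, … (increasing by 2 each time), so 22, 28, 36, 46, 58, 72 → 88.
Q — repeats west → north → east → south: west, north, east, south, west, north → east.
R: differences are 1, 3, 5, … (increasing by 2 each time); 25, 26, 29, 34, 41, 50 → 61.
Combining the parts gives (p=88; q=east; r=61).

(p=88; q=east; r=61)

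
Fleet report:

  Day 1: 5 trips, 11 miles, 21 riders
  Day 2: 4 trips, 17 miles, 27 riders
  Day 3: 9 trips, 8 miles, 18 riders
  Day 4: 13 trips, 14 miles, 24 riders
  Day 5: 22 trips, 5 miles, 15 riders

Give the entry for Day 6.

35 trips, 11 miles, 21 riders

Trips — each term is the sum of the two before it: 5, 4, 9, 13, 22 → 35.
For the miles, alternating steps +6, −9, +6, −9, …: 11, 17, 8, 14, 5 → 11.
Riders goes 21, 27, 18, 24, 15 → 21 (always 10 more than the miles).
Combining the parts gives 35 trips, 11 miles, 21 riders.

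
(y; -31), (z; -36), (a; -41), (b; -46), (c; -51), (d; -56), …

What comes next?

Letter goes y, z, a, b, c, d → e (letters move forward 1 place in the alphabet, wrapping Z→A).
Second component: -31, -36, -41, -46, -51, -56 → -61 (−5 each step).
So the next point is (e; -61).

(e; -61)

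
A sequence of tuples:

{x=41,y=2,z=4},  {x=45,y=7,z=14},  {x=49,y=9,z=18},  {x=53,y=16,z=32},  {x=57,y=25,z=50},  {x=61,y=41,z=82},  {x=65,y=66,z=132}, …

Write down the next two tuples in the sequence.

{x=69,y=107,z=214}, {x=73,y=173,z=346}

X: 41, 45, 49, 53, 57, 61, 65 → 69 → 73 (+4 each step).
Y: each term is the sum of the two before it; 2, 7, 9, 16, 25, 41, 66 → 107 → 173.
Z: always 2 × the y, so 4, 14, 18, 32, 50, 82, 132 → 214 → 346.
Putting the parts together: {x=69,y=107,z=214} and then {x=73,y=173,z=346}.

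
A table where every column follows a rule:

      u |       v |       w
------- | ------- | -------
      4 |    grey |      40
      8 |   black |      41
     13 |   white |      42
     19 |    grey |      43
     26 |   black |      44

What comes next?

For the column u, differences are 4, 5, 6, … (increasing by 1 each time): 4, 8, 13, 19, 26 → 34.
Column v: repeats grey → black → white, so grey, black, white, grey, black → white.
For the column w, +1 each step: 40, 41, 42, 43, 44 → 45.
Combining the parts gives 34  white  45.

34  white  45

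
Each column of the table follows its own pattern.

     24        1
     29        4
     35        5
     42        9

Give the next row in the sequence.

50  14

First component: differences are 5, 6, 7, … (increasing by 1 each time); 24, 29, 35, 42 → 50.
For the second component, each term is the sum of the two before it: 1, 4, 5, 9 → 14.
Putting it together: 50  14.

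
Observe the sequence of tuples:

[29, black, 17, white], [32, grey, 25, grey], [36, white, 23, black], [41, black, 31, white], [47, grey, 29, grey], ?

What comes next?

[54, white, 37, black]

First coordinate: differences are 3, 4, 5, … (increasing by 1 each time), so 29, 32, 36, 41, 47 → 54.
First shade: repeats black → grey → white; black, grey, white, black, grey → white.
Third coordinate goes 17, 25, 23, 31, 29 → 37 (alternating steps +8, −2, +8, −2, …).
Second shade: white, grey, black, white, grey → black (repeats white → grey → black).
Putting it together: [54, white, 37, black].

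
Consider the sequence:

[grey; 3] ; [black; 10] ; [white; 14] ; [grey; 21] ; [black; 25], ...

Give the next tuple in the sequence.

Shade: repeats grey → black → white; grey, black, white, grey, black → white.
For the second part, alternating steps +7, +4, +7, +4, …: 3, 10, 14, 21, 25 → 32.
Combining the parts gives [white; 32].

[white; 32]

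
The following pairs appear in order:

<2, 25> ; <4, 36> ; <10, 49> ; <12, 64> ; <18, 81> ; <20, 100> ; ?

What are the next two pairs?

<26, 121>, <28, 144>

First coordinate: 2, 4, 10, 12, 18, 20 → 26 → 28 (alternating steps +2, +6, +2, +6, …).
Second coordinate: perfect squares: 5², 6², 7², …, so 25, 36, 49, 64, 81, 100 → 121 → 144.
So the next two pairs are <26, 121> and <28, 144>.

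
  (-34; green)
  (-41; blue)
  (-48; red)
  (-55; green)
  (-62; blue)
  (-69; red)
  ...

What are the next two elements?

(-76; green), (-83; blue)

First coordinate — −7 each step: -34, -41, -48, -55, -62, -69 → -76 → -83.
Colour — repeats green → blue → red: green, blue, red, green, blue, red → green → blue.
Putting the parts together: (-76; green) and then (-83; blue).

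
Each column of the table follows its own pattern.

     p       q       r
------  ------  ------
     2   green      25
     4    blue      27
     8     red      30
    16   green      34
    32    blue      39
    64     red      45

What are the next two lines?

128  green  52; 256  blue  60

Column p: ×2 each step; 2, 4, 8, 16, 32, 64 → 128 → 256.
Column q: green, blue, red, green, blue, red → green → blue (repeats green → blue → red).
Column r goes 25, 27, 30, 34, 39, 45 → 52 → 60 (differences are 2, 3, 4, … (increasing by 1 each time)).
Putting the parts together: 128  green  52 and then 256  blue  60.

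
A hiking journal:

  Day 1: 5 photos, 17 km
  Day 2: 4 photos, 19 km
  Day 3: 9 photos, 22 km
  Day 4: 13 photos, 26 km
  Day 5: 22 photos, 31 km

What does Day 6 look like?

35 photos, 37 km

Photos: 5, 4, 9, 13, 22 → 35 (each term is the sum of the two before it).
Km — differences are 2, 3, 4, … (increasing by 1 each time): 17, 19, 22, 26, 31 → 37.
Putting it together: 35 photos, 37 km.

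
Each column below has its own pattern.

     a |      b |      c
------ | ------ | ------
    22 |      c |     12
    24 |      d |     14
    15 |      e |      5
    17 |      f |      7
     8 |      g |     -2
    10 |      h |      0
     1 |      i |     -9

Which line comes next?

3  j  -7

Column a goes 22, 24, 15, 17, 8, 10, 1 → 3 (alternating steps +2, −9, +2, −9, …).
Column b goes c, d, e, f, g, h, i → j (letters move forward 1 place in the alphabet).
For the column c, always 10 less than the column a: 12, 14, 5, 7, -2, 0, -9 → -7.
So the next line is 3  j  -7.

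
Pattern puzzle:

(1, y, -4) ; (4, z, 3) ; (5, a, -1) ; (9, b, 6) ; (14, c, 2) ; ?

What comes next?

(23, d, 9)

First value: 1, 4, 5, 9, 14 → 23 (each term is the sum of the two before it).
Letter: y, z, a, b, c → d (letters move forward 1 place in the alphabet, wrapping Z→A).
Third value: -4, 3, -1, 6, 2 → 9 (alternating steps +7, −4, +7, −4, …).
Combining the parts gives (23, d, 9).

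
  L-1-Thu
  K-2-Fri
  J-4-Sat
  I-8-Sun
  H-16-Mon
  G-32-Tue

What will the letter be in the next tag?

Letter goes L, K, J, I, H, G → F (letters move back 1 place in the alphabet).

F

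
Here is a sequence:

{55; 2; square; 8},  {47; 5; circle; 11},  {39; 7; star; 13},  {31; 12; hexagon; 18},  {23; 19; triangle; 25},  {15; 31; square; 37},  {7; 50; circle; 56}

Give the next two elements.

{-1; 81; star; 87}, {-9; 131; hexagon; 137}

First part: −8 each step, so 55, 47, 39, 31, 23, 15, 7 → -1 → -9.
Second part: each term is the sum of the two before it, so 2, 5, 7, 12, 19, 31, 50 → 81 → 131.
Shape: repeats square → circle → star → hexagon → triangle; square, circle, star, hexagon, triangle, square, circle → star → hexagon.
Fourth part — always 6 more than the second part: 8, 11, 13, 18, 25, 37, 56 → 87 → 137.
Putting the parts together: {-1; 81; star; 87} and then {-9; 131; hexagon; 137}.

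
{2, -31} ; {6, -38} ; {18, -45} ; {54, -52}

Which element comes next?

First coordinate: ×3 each step, so 2, 6, 18, 54 → 162.
Second coordinate goes -31, -38, -45, -52 → -59 (−7 each step).
So the next element is {162, -59}.

{162, -59}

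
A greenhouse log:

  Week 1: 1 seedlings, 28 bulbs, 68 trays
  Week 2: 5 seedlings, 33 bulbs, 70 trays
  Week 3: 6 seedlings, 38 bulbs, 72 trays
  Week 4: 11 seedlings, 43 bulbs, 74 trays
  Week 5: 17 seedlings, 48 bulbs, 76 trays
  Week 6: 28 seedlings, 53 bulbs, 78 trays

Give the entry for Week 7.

45 seedlings, 58 bulbs, 80 trays

Seedlings: each term is the sum of the two before it, so 1, 5, 6, 11, 17, 28 → 45.
Bulbs — +5 each step: 28, 33, 38, 43, 48, 53 → 58.
Trays goes 68, 70, 72, 74, 76, 78 → 80 (+2 each step).
Putting it together: 45 seedlings, 58 bulbs, 80 trays.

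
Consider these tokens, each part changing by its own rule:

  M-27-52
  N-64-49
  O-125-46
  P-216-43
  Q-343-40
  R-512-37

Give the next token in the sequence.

S-729-34

Letter: letters move forward 1 place in the alphabet, so M, N, O, P, Q, R → S.
Second component: 27, 64, 125, 216, 343, 512 → 729 (perfect cubes: 3³, 4³, 5³, …).
Third component: −3 each step; 52, 49, 46, 43, 40, 37 → 34.
So the next token is S-729-34.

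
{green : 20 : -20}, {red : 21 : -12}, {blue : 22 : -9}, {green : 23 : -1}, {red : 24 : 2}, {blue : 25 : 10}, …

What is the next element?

{green : 26 : 13}

For the colour, repeats green → red → blue: green, red, blue, green, red, blue → green.
Second entry: +1 each step, so 20, 21, 22, 23, 24, 25 → 26.
Third entry: alternating steps +8, +3, +8, +3, …; -20, -12, -9, -1, 2, 10 → 13.
So the next element is {green : 26 : 13}.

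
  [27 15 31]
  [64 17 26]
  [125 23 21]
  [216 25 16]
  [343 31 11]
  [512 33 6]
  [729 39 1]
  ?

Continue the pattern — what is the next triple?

First value goes 27, 64, 125, 216, 343, 512, 729 → 1000 (perfect cubes: 3³, 4³, 5³, …).
For the second value, alternating steps +2, +6, +2, +6, …: 15, 17, 23, 25, 31, 33, 39 → 41.
Third value: 31, 26, 21, 16, 11, 6, 1 → -4 (−5 each step).
So the next triple is [1000 41 -4].

[1000 41 -4]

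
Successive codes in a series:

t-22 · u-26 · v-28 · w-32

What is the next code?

Letter: letters move forward 1 place in the alphabet; t, u, v, w → x.
Second component — alternating steps +4, +2, +4, +2, …: 22, 26, 28, 32 → 34.
Putting it together: x-34.

x-34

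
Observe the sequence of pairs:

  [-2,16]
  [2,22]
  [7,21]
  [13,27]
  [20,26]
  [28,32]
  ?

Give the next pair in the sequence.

[37,31]

First value: -2, 2, 7, 13, 20, 28 → 37 (differences are 4, 5, 6, … (increasing by 1 each time)).
For the second value, alternating steps +6, −1, +6, −1, …: 16, 22, 21, 27, 26, 32 → 31.
So the next pair is [37,31].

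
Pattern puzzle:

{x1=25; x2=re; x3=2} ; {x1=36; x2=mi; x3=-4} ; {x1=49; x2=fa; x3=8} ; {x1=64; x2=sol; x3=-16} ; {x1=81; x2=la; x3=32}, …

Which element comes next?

X1 goes 25, 36, 49, 64, 81 → 100 (perfect squares: 5², 6², 7², …).
X2: runs through the solfège scale do→ti, so re, mi, fa, sol, la → ti.
For the x3, ×(-2) each step: 2, -4, 8, -16, 32 → -64.
So the next element is {x1=100; x2=ti; x3=-64}.

{x1=100; x2=ti; x3=-64}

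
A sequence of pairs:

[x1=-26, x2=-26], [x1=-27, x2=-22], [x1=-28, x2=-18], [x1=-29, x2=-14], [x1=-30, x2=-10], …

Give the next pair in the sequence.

[x1=-31, x2=-6]

X1 goes -26, -27, -28, -29, -30 → -31 (−1 each step).
X2 — +4 each step: -26, -22, -18, -14, -10 → -6.
Combining the parts gives [x1=-31, x2=-6].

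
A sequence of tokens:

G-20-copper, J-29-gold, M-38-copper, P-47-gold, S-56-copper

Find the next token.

V-65-gold

Letter goes G, J, M, P, S → V (letters move forward 3 places in the alphabet).
For the second component, +9 each step: 20, 29, 38, 47, 56 → 65.
Metal: alternates copper ↔ gold; copper, gold, copper, gold, copper → gold.
Putting it together: V-65-gold.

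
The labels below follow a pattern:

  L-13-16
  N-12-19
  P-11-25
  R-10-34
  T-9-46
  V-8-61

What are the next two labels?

Letter: letters move forward 2 places in the alphabet; L, N, P, R, T, V → X → Z.
Second component: 13, 12, 11, 10, 9, 8 → 7 → 6 (−1 each step).
For the third component, differences are 3, 6, 9, … (increasing by 3 each time): 16, 19, 25, 34, 46, 61 → 79 → 100.
Putting the parts together: X-7-79 and then Z-6-100.

X-7-79 then Z-6-100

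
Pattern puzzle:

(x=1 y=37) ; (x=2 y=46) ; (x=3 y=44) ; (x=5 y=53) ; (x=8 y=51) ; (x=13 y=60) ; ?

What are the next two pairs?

(x=21 y=58), (x=34 y=67)

X: 1, 2, 3, 5, 8, 13 → 21 → 34 (each term is the sum of the two before it).
Y: 37, 46, 44, 53, 51, 60 → 58 → 67 (alternating steps +9, −2, +9, −2, …).
So the next two pairs are (x=21 y=58) and (x=34 y=67).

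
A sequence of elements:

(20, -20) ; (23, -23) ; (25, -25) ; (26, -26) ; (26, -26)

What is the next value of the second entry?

First entry: differences are 3, 2, 1, … (decreasing by 1 each time), so 20, 23, 25, 26, 26 → 25.
Second entry — always the negative of the first entry: -20, -23, -25, -26, -26 → -25.

-25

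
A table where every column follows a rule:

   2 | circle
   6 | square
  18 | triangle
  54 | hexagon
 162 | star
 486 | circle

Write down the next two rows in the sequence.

First component — ×3 each step: 2, 6, 18, 54, 162, 486 → 1458 → 4374.
Shape: repeats circle → square → triangle → hexagon → star; circle, square, triangle, hexagon, star, circle → square → triangle.
Putting the parts together: 1458  square and then 4374  triangle.

1458  square; 4374  triangle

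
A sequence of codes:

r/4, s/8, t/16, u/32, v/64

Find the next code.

For the letter, letters move forward 1 place in the alphabet: r, s, t, u, v → w.
Second component: ×2 each step, so 4, 8, 16, 32, 64 → 128.
Putting it together: w/128.

w/128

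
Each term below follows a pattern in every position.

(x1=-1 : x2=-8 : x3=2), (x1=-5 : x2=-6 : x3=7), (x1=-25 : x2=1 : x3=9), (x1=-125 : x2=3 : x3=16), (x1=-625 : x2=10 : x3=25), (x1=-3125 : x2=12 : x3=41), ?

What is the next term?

X1: ×5 each step, so -1, -5, -25, -125, -625, -3125 → -15625.
X2 — alternating steps +2, +7, +2, +7, …: -8, -6, 1, 3, 10, 12 → 19.
X3: 2, 7, 9, 16, 25, 41 → 66 (each term is the sum of the two before it).
So the next term is (x1=-15625 : x2=19 : x3=66).

(x1=-15625 : x2=19 : x3=66)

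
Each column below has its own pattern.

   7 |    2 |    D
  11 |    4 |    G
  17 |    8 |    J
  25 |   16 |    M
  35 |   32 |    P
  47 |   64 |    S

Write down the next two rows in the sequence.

For the first component, differences are 4, 6, 8, … (increasing by 2 each time): 7, 11, 17, 25, 35, 47 → 61 → 77.
Second component: ×2 each step, so 2, 4, 8, 16, 32, 64 → 128 → 256.
For the letter, letters move forward 3 places in the alphabet: D, G, J, M, P, S → V → Y.
So the next two rows are 61  128  V and 77  256  Y.

61  128  V; 77  256  Y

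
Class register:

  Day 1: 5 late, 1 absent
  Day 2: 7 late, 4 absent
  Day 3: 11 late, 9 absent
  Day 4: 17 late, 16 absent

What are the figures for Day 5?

Late: 5, 7, 11, 17 → 25 (differences are 2, 4, 6, … (increasing by 2 each time)).
Absent: 1, 4, 9, 16 → 25 (perfect squares: 1², 2², 3², …).
Putting it together: 25 late, 25 absent.

25 late, 25 absent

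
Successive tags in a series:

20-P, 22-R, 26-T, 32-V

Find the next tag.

First component goes 20, 22, 26, 32 → 40 (differences are 2, 4, 6, … (increasing by 2 each time)).
Letter: letters move forward 2 places in the alphabet, so P, R, T, V → X.
Putting it together: 40-X.

40-X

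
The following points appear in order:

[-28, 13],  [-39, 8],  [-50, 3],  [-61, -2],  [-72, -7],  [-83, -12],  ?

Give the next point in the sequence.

[-94, -17]

For the first coordinate, −11 each step: -28, -39, -50, -61, -72, -83 → -94.
Second coordinate — −5 each step: 13, 8, 3, -2, -7, -12 → -17.
Putting it together: [-94, -17].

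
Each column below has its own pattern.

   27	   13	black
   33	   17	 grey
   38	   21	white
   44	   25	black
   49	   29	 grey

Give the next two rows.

First component: alternating steps +6, +5, +6, +5, …, so 27, 33, 38, 44, 49 → 55 → 60.
For the second component, +4 each step: 13, 17, 21, 25, 29 → 33 → 37.
Shade: repeats black → grey → white; black, grey, white, black, grey → white → black.
So the next two rows are 55  33  white and 60  37  black.

55  33  white; 60  37  black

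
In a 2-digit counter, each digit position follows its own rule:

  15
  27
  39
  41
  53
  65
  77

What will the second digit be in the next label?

For the second digit, +2 each step, mod 10: 5, 7, 9, 1, 3, 5, 7 → 9.

9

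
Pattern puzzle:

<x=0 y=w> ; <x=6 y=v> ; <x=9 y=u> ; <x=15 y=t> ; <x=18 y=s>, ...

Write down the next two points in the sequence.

X: 0, 6, 9, 15, 18 → 24 → 27 (alternating steps +6, +3, +6, +3, …).
Y: w, v, u, t, s → r → q (letters move back 1 place in the alphabet).
So the next two points are <x=24 y=r> and <x=27 y=q>.

<x=24 y=r>, <x=27 y=q>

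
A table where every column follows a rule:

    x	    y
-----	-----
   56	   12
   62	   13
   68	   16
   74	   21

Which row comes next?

Column x: +6 each step, so 56, 62, 68, 74 → 80.
Column y: differences are 1, 3, 5, … (increasing by 2 each time); 12, 13, 16, 21 → 28.
Combining the parts gives 80  28.

80  28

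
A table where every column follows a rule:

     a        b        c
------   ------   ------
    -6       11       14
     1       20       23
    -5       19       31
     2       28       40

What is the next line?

Column a goes -6, 1, -5, 2 → -4 (alternating steps +7, −6, +7, −6, …).
Column b: 11, 20, 19, 28 → 27 (alternating steps +9, −1, +9, −1, …).
Column c: alternating steps +9, +8, +9, +8, …, so 14, 23, 31, 40 → 48.
So the next line is -4  27  48.

-4  27  48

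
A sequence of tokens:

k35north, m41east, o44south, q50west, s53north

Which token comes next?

u59east

Letter: letters move forward 2 places in the alphabet; k, m, o, q, s → u.
Second component: 35, 41, 44, 50, 53 → 59 (alternating steps +6, +3, +6, +3, …).
Direction: repeats north → east → south → west; north, east, south, west, north → east.
Putting it together: u59east.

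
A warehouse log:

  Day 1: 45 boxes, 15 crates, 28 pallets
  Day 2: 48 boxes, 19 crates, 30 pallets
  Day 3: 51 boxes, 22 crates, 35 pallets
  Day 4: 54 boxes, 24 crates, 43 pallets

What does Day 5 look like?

57 boxes, 25 crates, 54 pallets

Boxes — +3 each step: 45, 48, 51, 54 → 57.
Crates — differences are 4, 3, 2, … (decreasing by 1 each time): 15, 19, 22, 24 → 25.
For the pallets, differences are 2, 5, 8, … (increasing by 3 each time): 28, 30, 35, 43 → 54.
Combining the parts gives 57 boxes, 25 crates, 54 pallets.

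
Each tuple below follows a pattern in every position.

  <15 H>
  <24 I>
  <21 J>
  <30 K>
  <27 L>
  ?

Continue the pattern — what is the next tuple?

First part: 15, 24, 21, 30, 27 → 36 (alternating steps +9, −3, +9, −3, …).
Letter: letters move forward 1 place in the alphabet; H, I, J, K, L → M.
Combining the parts gives <36 M>.

<36 M>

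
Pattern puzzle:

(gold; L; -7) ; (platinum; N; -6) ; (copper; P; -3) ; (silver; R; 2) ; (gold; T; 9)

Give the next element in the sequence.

Metal: repeats gold → platinum → copper → silver, so gold, platinum, copper, silver, gold → platinum.
Letter goes L, N, P, R, T → V (letters move forward 2 places in the alphabet).
For the third value, differences are 1, 3, 5, … (increasing by 2 each time): -7, -6, -3, 2, 9 → 18.
So the next element is (platinum; V; 18).

(platinum; V; 18)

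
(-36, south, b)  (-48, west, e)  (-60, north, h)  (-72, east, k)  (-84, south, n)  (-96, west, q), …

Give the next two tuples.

(-108, north, t), (-120, east, w)

First slot: -36, -48, -60, -72, -84, -96 → -108 → -120 (−12 each step).
Direction: south, west, north, east, south, west → north → east (repeats south → west → north → east).
Letter: b, e, h, k, n, q → t → w (letters move forward 3 places in the alphabet).
So the next two tuples are (-108, north, t) and (-120, east, w).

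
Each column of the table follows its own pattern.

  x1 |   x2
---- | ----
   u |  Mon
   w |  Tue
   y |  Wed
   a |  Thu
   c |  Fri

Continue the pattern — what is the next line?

Column x1 — letters move forward 2 places in the alphabet, wrapping Z→A: u, w, y, a, c → e.
Column x2 goes Mon, Tue, Wed, Thu, Fri → Sat (runs through the weekdays Mon→Sun).
So the next line is e  Sat.

e  Sat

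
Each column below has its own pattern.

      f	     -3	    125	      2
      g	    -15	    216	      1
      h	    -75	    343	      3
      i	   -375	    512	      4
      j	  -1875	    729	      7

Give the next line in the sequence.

k  -9375  1000  11

Letter — letters move forward 1 place in the alphabet: f, g, h, i, j → k.
Second component: ×5 each step, so -3, -15, -75, -375, -1875 → -9375.
Third component: 125, 216, 343, 512, 729 → 1000 (perfect cubes: 5³, 6³, 7³, …).
Fourth component: each term is the sum of the two before it, so 2, 1, 3, 4, 7 → 11.
So the next line is k  -9375  1000  11.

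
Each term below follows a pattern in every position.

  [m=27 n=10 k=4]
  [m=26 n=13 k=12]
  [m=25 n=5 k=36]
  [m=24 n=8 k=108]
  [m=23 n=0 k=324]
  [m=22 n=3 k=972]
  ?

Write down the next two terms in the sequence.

[m=21 n=-5 k=2916], [m=20 n=-2 k=8748]

M: −1 each step; 27, 26, 25, 24, 23, 22 → 21 → 20.
N — alternating steps +3, −8, +3, −8, …: 10, 13, 5, 8, 0, 3 → -5 → -2.
K — ×3 each step: 4, 12, 36, 108, 324, 972 → 2916 → 8748.
So the next two terms are [m=21 n=-5 k=2916] and [m=20 n=-2 k=8748].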